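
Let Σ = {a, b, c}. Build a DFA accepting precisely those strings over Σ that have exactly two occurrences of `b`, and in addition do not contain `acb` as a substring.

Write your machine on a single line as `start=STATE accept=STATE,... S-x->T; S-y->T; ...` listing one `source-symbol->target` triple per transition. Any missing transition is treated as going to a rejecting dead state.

start=s0; accept=s5,s8,s11; s0-a->s1; s0-b->s2; s0-c->s0; s1-a->s1; s1-b->s2; s1-c->s3; s2-a->s4; s2-b->s5; s2-c->s2; s3-a->s1; s3-b->s6; s3-c->s0; s4-a->s4; s4-b->s5; s4-c->s7; s5-a->s8; s5-b->s9; s5-c->s5; s6-a->s6; s6-b->s10; s6-c->s6; s7-a->s4; s7-b->s10; s7-c->s2; s8-a->s8; s8-b->s9; s8-c->s11; s9-a->s12; s9-b->s9; s9-c->s9; s10-a->s10; s10-b->s13; s10-c->s10; s11-a->s8; s11-b->s13; s11-c->s5; s12-a->s12; s12-b->s9; s12-c->s14; s13-a->s13; s13-b->s13; s13-c->s13; s14-a->s12; s14-b->s13; s14-c->s9

Build one automaton per condition and run them in lockstep. The first has 4 states tracking the count of `b`s, saturating at 3; the second has 4 states tracking partial matches of the forbidden pattern `acb`. A product state is a pair (one from each), accepting exactly when both do.
A 15-state machine:
          a    b    c  
>  s0     s1   s2   s0 
   s1     s1   s2   s3 
   s2     s4   s5   s2 
   s3     s1   s6   s0 
   s4     s4   s5   s7 
 * s5     s8   s9   s5 
   s6     s6  s10   s6 
   s7     s4  s10   s2 
 * s8     s8   s9  s11 
   s9    s12   s9   s9 
   s10   s10  s13  s10 
 * s11    s8  s13   s5 
   s12   s12   s9  s14 
   s13   s13  s13  s13 
   s14   s12  s13   s9 
(> = start, * = accepting)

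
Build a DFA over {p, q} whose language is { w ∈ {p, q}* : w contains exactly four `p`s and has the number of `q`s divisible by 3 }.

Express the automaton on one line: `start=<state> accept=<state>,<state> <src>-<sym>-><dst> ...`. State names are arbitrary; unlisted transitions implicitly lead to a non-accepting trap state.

start=s0 accept=s9 s0-p->s1 s0-q->s2 s1-p->s3 s1-q->s4 s2-p->s4 s2-q->s5 s3-p->s6 s3-q->s7 s4-p->s7 s4-q->s8 s5-p->s8 s5-q->s0 s6-p->s9 s6-q->s10 s7-p->s10 s7-q->s11 s8-p->s11 s8-q->s1 s9-p->s12 s9-q->s13 s10-p->s13 s10-q->s14 s11-p->s14 s11-q->s3 s12-p->s12 s12-q->s12 s13-p->s12 s13-q->s15 s14-p->s15 s14-q->s6 s15-p->s12 s15-q->s9

Build one automaton per condition and run them in lockstep. The first has 6 states tracking the count of `p`s, saturating at 5; the second has 3 states tracking the count of `q`s modulo 3. A product state is a pair (one from each), accepting exactly when both do. After merging equivalent states the machine shrinks.
          p    q  
>  s0     s1   s2 
   s1     s3   s4 
   s2     s4   s5 
   s3     s6   s7 
   s4     s7   s8 
   s5     s8   s0 
   s6     s9  s10 
   s7    s10  s11 
   s8    s11   s1 
 * s9    s12  s13 
   s10   s13  s14 
   s11   s14   s3 
   s12   s12  s12 
   s13   s12  s15 
   s14   s15   s6 
   s15   s12   s9 
(> = start, * = accepting)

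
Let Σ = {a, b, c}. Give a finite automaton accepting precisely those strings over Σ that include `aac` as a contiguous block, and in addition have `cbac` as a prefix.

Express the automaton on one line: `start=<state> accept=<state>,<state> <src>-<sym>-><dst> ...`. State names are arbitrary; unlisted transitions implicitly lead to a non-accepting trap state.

Build one automaton per condition and run them in lockstep. One (4 states) tracks whether and how much of `aac` has been seen; the other (6 states) tracks whether the input so far still matches the prefix `cbac`. Each combined state is a pair, one component from each; accept when both components accept. Minimizing collapses redundant product states.
9 states suffice.
        a   b   c  
>  S0   S1  S1  S2 
   S1   S1  S1  S1 
   S2   S1  S3  S1 
   S3   S4  S1  S1 
   S4   S1  S1  S5 
   S5   S6  S5  S5 
   S6   S7  S5  S5 
   S7   S7  S5  S8 
 * S8   S8  S8  S8 
(> = start, * = accepting)

start=S0 accept=S8 S0-a->S1 S0-b->S1 S0-c->S2 S1-a->S1 S1-b->S1 S1-c->S1 S2-a->S1 S2-b->S3 S2-c->S1 S3-a->S4 S3-b->S1 S3-c->S1 S4-a->S1 S4-b->S1 S4-c->S5 S5-a->S6 S5-b->S5 S5-c->S5 S6-a->S7 S6-b->S5 S6-c->S5 S7-a->S7 S7-b->S5 S7-c->S8 S8-a->S8 S8-b->S8 S8-c->S8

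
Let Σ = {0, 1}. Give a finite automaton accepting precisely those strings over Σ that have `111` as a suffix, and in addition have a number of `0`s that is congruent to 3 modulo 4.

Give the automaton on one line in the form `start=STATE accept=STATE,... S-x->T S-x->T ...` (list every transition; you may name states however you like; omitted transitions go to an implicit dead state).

start=s0 accept=s6 s0-0->s1 s0-1->s0 s1-0->s2 s1-1->s1 s2-0->s3 s2-1->s2 s3-0->s0 s3-1->s4 s4-0->s0 s4-1->s5 s5-0->s0 s5-1->s6 s6-0->s0 s6-1->s6

Run two small machines in parallel and take their product. The first has 4 states tracking how much of the suffix `111` has currently been matched; the second has 4 states tracking the count of `0`s modulo 4. A product state is a pair (one from each), accepting exactly when both do. After merging equivalent states the machine shrinks.
        0   1  
>  s0   s1  s0 
   s1   s2  s1 
   s2   s3  s2 
   s3   s0  s4 
   s4   s0  s5 
   s5   s0  s6 
 * s6   s0  s6 
(> = start, * = accepting)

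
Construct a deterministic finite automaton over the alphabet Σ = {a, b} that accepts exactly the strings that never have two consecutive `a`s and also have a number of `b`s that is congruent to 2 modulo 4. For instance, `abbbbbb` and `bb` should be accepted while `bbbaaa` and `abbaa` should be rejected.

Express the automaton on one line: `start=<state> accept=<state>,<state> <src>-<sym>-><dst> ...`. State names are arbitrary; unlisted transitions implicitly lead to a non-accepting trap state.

Run two small machines in parallel and take their product. The first has 3 states tracking partial matches of the forbidden pattern `aa`; the second has 4 states tracking the count of `b`s modulo 4. A product state is a pair (one from each), accepting exactly when both do. Equivalent product states are then merged.
        a   b  
>  q0   q1  q2 
   q1   q3  q2 
   q2   q4  q5 
   q3   q3  q3 
   q4   q3  q5 
 * q5   q6  q7 
 * q6   q3  q7 
   q7   q8  q0 
   q8   q3  q0 
(> = start, * = accepting)

start=q0 accept=q5,q6 q0-a->q1 q0-b->q2 q1-a->q3 q1-b->q2 q2-a->q4 q2-b->q5 q3-a->q3 q3-b->q3 q4-a->q3 q4-b->q5 q5-a->q6 q5-b->q7 q6-a->q3 q6-b->q7 q7-a->q8 q7-b->q0 q8-a->q3 q8-b->q0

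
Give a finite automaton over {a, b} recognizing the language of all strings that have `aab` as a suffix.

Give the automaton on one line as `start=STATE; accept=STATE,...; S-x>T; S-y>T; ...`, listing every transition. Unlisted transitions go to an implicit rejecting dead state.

start=q0; accept=q3; q0-a>q1; q0-b>q0; q1-a>q2; q1-b>q0; q2-a>q2; q2-b>q3; q3-a>q1; q3-b>q0

Let each state record the length of the longest suffix of the input read so far that is also a prefix of `aab`. q1 means the last symbol is `a`; q2 means the last 2 symbols are `aa`; q3 means the last 3 symbols are `aab`. Accept only at q3, where the string currently ends in `aab`.
A 4-state machine:
        a   b  
>  q0   q1  q0 
   q1   q2  q0 
   q2   q2  q3 
 * q3   q1  q0 
(> = start, * = accepting)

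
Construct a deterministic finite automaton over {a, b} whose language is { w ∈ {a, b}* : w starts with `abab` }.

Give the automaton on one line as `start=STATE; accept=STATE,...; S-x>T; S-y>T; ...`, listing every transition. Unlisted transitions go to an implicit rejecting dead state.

start=s0; accept=s4; s0-a>s1; s0-b>s5; s1-a>s5; s1-b>s2; s2-a>s3; s2-b>s5; s3-a>s5; s3-b>s4; s4-a>s4; s4-b>s4; s5-a>s5; s5-b>s5

Walk along `abab` while the input agrees: from s0 take `a` to s1, and so on. Any deviation drops to the rejecting sink s5. Once s4 is reached the prefix is confirmed and every continuation is accepted.
6 states suffice.
        a   b  
>  s0   s1  s5 
   s1   s5  s2 
   s2   s3  s5 
   s3   s5  s4 
 * s4   s4  s4 
   s5   s5  s5 
(> = start, * = accepting)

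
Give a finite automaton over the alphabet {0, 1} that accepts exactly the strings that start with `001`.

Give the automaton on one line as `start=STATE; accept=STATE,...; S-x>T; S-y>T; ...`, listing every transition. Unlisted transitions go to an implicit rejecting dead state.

start=s0; accept=s3; s0-0>s1; s0-1>s4; s1-0>s2; s1-1>s4; s2-0>s4; s2-1>s3; s3-0>s3; s3-1>s3; s4-0>s4; s4-1>s4

Check the first 3 symbols one by one: s0 through s2 record how many have matched `001` so far; any wrong symbol goes to the dead state s4. After all 3 match we enter the accepting sink s3.
A 5-state machine:
        0   1  
>  s0   s1  s4 
   s1   s2  s4 
   s2   s4  s3 
 * s3   s3  s3 
   s4   s4  s4 
(> = start, * = accepting)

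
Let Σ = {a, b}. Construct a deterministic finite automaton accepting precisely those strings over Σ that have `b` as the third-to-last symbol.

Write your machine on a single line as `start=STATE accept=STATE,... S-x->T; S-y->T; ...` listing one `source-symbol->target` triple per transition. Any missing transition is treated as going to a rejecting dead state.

A DFA must remember the last 3 symbols (since which symbol is third-to-last isn't known until the input ends). Use one state per possible window of the last ≤3 symbols; accept from those whose window starts with `b`.
          a    b  
>  S0     S1   S2 
   S1     S3   S4 
   S2     S5   S6 
   S3     S7   S8 
   S4     S9  S10 
   S5    S11  S12 
   S6    S13  S14 
   S7     S7   S8 
   S8     S9  S10 
   S9    S11  S12 
   S10   S13  S14 
 * S11    S7   S8 
 * S12    S9  S10 
 * S13   S11  S12 
 * S14   S13  S14 
(> = start, * = accepting)

start=S0; accept=S11,S12,S13,S14; S0-a->S1; S0-b->S2; S1-a->S3; S1-b->S4; S2-a->S5; S2-b->S6; S3-a->S7; S3-b->S8; S4-a->S9; S4-b->S10; S5-a->S11; S5-b->S12; S6-a->S13; S6-b->S14; S7-a->S7; S7-b->S8; S8-a->S9; S8-b->S10; S9-a->S11; S9-b->S12; S10-a->S13; S10-b->S14; S11-a->S7; S11-b->S8; S12-a->S9; S12-b->S10; S13-a->S11; S13-b->S12; S14-a->S13; S14-b->S14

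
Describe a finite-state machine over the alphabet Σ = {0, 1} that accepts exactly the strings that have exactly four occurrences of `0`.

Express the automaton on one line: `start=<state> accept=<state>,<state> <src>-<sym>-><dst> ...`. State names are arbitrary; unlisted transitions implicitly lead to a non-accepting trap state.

start=S0 accept=S4 S0-0->S1 S0-1->S0 S1-0->S2 S1-1->S1 S2-0->S3 S2-1->S2 S3-0->S4 S3-1->S3 S4-0->S5 S4-1->S4 S5-0->S5 S5-1->S5

Only the number of `0`s matters, and only up to 5. Make a chain S0 → S1 → S2 → S3 → S4 → S5 advanced by each `0` (with S5 absorbing); every other symbol self-loops. The accepting set is {S4}.
6 states suffice.
        0   1  
>  S0   S1  S0 
   S1   S2  S1 
   S2   S3  S2 
   S3   S4  S3 
 * S4   S5  S4 
   S5   S5  S5 
(> = start, * = accepting)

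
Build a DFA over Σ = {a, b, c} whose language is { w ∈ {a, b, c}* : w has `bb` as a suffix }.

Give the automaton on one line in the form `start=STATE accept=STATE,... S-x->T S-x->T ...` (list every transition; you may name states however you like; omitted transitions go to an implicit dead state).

Remember how much of `bb` the current input suffix matches. State S0 means no match yet; S1 means the last symbol is `b`; S2 means the last 2 symbols are `bb`. Only S2 accepts. On a mismatch, fall back to the longest proper suffix that is still a prefix of `bb`.
With 3 states:
        a   b   c  
>  S0   S0  S1  S0 
   S1   S0  S2  S0 
 * S2   S0  S2  S0 
(> = start, * = accepting)

start=S0 accept=S2 S0-a->S0 S0-b->S1 S0-c->S0 S1-a->S0 S1-b->S2 S1-c->S0 S2-a->S0 S2-b->S2 S2-c->S0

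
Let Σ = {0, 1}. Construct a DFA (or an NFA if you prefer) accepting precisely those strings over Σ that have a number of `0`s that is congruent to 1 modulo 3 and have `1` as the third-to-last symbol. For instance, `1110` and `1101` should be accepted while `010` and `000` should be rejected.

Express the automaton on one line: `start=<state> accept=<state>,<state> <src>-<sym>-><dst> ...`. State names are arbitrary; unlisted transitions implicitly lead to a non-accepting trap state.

start=A accept=J,K,M,N A-0->B A-1->C B-0->D B-1->E C-0->F C-1->G D-0->A D-1->H E-0->D E-1->I F-0->D F-1->J G-0->K G-1->G H-0->L H-1->H I-0->D I-1->M J-0->D J-1->I K-0->D K-1->J L-0->N L-1->C M-0->D M-1->M N-0->D N-1->E

Run two small machines in parallel and take their product. The first has 3 states tracking the count of `0`s modulo 3; the second has 15 states tracking the last 3 symbols read. A product state is a pair (one from each), accepting exactly when both do. Minimizing collapses redundant product states.
A 14-state machine:
       0  1 
>  A   B  C 
   B   D  E 
   C   F  G 
   D   A  H 
   E   D  I 
   F   D  J 
   G   K  G 
   H   L  H 
   I   D  M 
 * J   D  I 
 * K   D  J 
   L   N  C 
 * M   D  M 
 * N   D  E 
(> = start, * = accepting)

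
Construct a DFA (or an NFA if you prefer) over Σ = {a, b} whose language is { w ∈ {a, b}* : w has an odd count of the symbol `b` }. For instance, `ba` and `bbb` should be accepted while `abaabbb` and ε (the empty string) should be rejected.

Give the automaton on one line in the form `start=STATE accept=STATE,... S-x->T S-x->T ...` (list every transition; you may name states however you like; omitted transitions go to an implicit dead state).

The only thing that matters is how many `b`s have appeared, reduced mod 2. Use one state per residue: q0 for 0, …, q1 for 1. Reading `b` moves to the next residue; anything else stays put. q1 is accepting.
2 states suffice.
        a   b  
>  q0   q0  q1 
 * q1   q1  q0 
(> = start, * = accepting)

start=q0 accept=q1 q0-a->q0 q0-b->q1 q1-a->q1 q1-b->q0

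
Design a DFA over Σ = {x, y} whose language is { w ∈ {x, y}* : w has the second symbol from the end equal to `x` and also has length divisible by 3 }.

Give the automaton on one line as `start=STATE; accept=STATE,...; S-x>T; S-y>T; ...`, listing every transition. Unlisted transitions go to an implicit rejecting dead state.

Run two small machines in parallel and take their product. One (7 states) tracks the last 2 symbols read; the other (3 states) tracks the input length modulo 3. Each combined state is a pair, one component from each; accept when both components accept.
With 15 states:
          x    y  
>  q0     q1   q2 
   q1     q3   q4 
   q2     q5   q6 
   q3     q7   q8 
   q4     q9  q10 
   q5     q7   q8 
   q6     q9  q10 
 * q7    q11  q12 
 * q8    q13  q14 
   q9    q11  q12 
   q10   q13  q14 
   q11    q3   q4 
   q12    q5   q6 
   q13    q3   q4 
   q14    q5   q6 
(> = start, * = accepting)

start=q0; accept=q7,q8; q0-x>q1; q0-y>q2; q1-x>q3; q1-y>q4; q2-x>q5; q2-y>q6; q3-x>q7; q3-y>q8; q4-x>q9; q4-y>q10; q5-x>q7; q5-y>q8; q6-x>q9; q6-y>q10; q7-x>q11; q7-y>q12; q8-x>q13; q8-y>q14; q9-x>q11; q9-y>q12; q10-x>q13; q10-y>q14; q11-x>q3; q11-y>q4; q12-x>q5; q12-y>q6; q13-x>q3; q13-y>q4; q14-x>q5; q14-y>q6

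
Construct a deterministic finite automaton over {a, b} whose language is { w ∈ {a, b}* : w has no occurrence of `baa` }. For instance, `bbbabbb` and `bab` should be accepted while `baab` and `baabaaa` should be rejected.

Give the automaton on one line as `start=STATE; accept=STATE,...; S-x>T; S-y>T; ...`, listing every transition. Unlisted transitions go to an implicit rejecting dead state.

Track partial matches of the forbidden pattern `baa`. State q3 is a dead state reached once `baa` has occurred; every other state accepts. q0 means no part of `baa` is currently matched.
        a   b  
>* q0   q0  q1 
 * q1   q2  q1 
 * q2   q3  q1 
   q3   q3  q3 
(> = start, * = accepting)

start=q0; accept=q0,q1,q2; q0-a>q0; q0-b>q1; q1-a>q2; q1-b>q1; q2-a>q3; q2-b>q1; q3-a>q3; q3-b>q3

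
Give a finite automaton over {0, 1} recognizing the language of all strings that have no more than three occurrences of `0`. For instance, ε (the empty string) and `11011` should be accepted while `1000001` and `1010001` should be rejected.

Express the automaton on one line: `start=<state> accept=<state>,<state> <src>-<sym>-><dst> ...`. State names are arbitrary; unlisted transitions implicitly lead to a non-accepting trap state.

Count `0`s, saturating at 4: states q0 through q3 mean 0 through 3 `0`s seen; q4 means more than 3. Each `0` increments (capped at q4); other symbols loop. Accept from {q0, q1, q2, q3}.
A 5-state machine:
        0   1  
>* q0   q1  q0 
 * q1   q2  q1 
 * q2   q3  q2 
 * q3   q4  q3 
   q4   q4  q4 
(> = start, * = accepting)

start=q0 accept=q0,q1,q2,q3 q0-0->q1 q0-1->q0 q1-0->q2 q1-1->q1 q2-0->q3 q2-1->q2 q3-0->q4 q3-1->q3 q4-0->q4 q4-1->q4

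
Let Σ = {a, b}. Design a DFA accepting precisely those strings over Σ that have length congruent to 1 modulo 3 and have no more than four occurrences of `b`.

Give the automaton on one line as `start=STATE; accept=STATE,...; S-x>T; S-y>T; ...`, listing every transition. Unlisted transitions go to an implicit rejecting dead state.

Build one automaton per condition and run them in lockstep. The first has 3 states tracking the input length modulo 3; the second has 6 states tracking the count of `b`s, saturating at 5. A product state is a pair (one from each), accepting exactly when both do.
18 states suffice.
          a    b  
>  q0     q1   q2 
 * q1     q3   q4 
 * q2     q4   q5 
   q3     q0   q6 
   q4     q6   q7 
   q5     q7   q8 
   q6     q2   q9 
   q7     q9  q10 
   q8    q10  q11 
 * q9     q5  q12 
 * q10   q12  q13 
 * q11   q13  q14 
   q12    q8  q15 
   q13   q15  q16 
   q14   q16  q16 
   q15   q11  q17 
   q16   q17  q17 
   q17   q14  q14 
(> = start, * = accepting)

start=q0; accept=q1,q2,q9,q10,q11; q0-a>q1; q0-b>q2; q1-a>q3; q1-b>q4; q2-a>q4; q2-b>q5; q3-a>q0; q3-b>q6; q4-a>q6; q4-b>q7; q5-a>q7; q5-b>q8; q6-a>q2; q6-b>q9; q7-a>q9; q7-b>q10; q8-a>q10; q8-b>q11; q9-a>q5; q9-b>q12; q10-a>q12; q10-b>q13; q11-a>q13; q11-b>q14; q12-a>q8; q12-b>q15; q13-a>q15; q13-b>q16; q14-a>q16; q14-b>q16; q15-a>q11; q15-b>q17; q16-a>q17; q16-b>q17; q17-a>q14; q17-b>q14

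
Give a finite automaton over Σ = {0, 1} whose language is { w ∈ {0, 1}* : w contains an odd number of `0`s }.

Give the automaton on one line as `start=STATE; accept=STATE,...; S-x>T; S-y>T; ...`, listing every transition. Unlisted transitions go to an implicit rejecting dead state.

Keep the running count of `0`s modulo 2: each `0` advances along the cycle S0 → S1 → S0 while other symbols loop. Accept at S1.
A 2-state machine:
        0   1  
>  S0   S1  S0 
 * S1   S0  S1 
(> = start, * = accepting)

start=S0; accept=S1; S0-0>S1; S0-1>S0; S1-0>S0; S1-1>S1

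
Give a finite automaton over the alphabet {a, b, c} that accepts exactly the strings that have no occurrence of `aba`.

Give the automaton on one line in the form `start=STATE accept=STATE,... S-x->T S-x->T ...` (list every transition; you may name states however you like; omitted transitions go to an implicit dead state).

start=q0 accept=q0,q1,q2 q0-a->q1 q0-b->q0 q0-c->q0 q1-a->q1 q1-b->q2 q1-c->q0 q2-a->q3 q2-b->q0 q2-c->q0 q3-a->q3 q3-b->q3 q3-c->q3

This is the complement of 'contains `aba`'. Use the same substring-matching states — q0 through q3 holding how much of `aba` has just been matched — but flip the accepting set: everything except the trap q3 accepts.
4 states suffice.
        a   b   c  
>* q0   q1  q0  q0 
 * q1   q1  q2  q0 
 * q2   q3  q0  q0 
   q3   q3  q3  q3 
(> = start, * = accepting)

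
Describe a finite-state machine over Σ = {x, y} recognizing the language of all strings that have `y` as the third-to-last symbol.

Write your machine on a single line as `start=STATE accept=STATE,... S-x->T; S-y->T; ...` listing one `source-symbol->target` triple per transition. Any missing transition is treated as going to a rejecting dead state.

A DFA must remember the last 3 symbols (since which symbol is third-to-last isn't known until the input ends). Use one state per possible window of the last ≤3 symbols; accept from those whose window starts with `y`.
15 states suffice.
          x    y  
>  S0     S1   S2 
   S1     S3   S4 
   S2     S5   S6 
   S3     S7   S8 
   S4     S9  S10 
   S5    S11  S12 
   S6    S13  S14 
   S7     S7   S8 
   S8     S9  S10 
   S9    S11  S12 
   S10   S13  S14 
 * S11    S7   S8 
 * S12    S9  S10 
 * S13   S11  S12 
 * S14   S13  S14 
(> = start, * = accepting)

start=S0; accept=S11,S12,S13,S14; S0-x->S1; S0-y->S2; S1-x->S3; S1-y->S4; S2-x->S5; S2-y->S6; S3-x->S7; S3-y->S8; S4-x->S9; S4-y->S10; S5-x->S11; S5-y->S12; S6-x->S13; S6-y->S14; S7-x->S7; S7-y->S8; S8-x->S9; S8-y->S10; S9-x->S11; S9-y->S12; S10-x->S13; S10-y->S14; S11-x->S7; S11-y->S8; S12-x->S9; S12-y->S10; S13-x->S11; S13-y->S12; S14-x->S13; S14-y->S14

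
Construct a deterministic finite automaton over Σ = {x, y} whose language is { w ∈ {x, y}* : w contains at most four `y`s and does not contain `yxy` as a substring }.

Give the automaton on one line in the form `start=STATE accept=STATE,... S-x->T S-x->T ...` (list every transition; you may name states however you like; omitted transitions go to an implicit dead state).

Handle the two conditions separately and then intersect. The first has 6 states tracking the count of `y`s, saturating at 5; the second has 4 states tracking partial matches of the forbidden pattern `yxy`. A product state is a pair (one from each), accepting exactly when both do. Minimizing collapses redundant product states.
With 12 states:
       x  y 
>* A   A  B 
 * B   C  D 
 * C   E  F 
 * D   G  H 
 * E   E  D 
   F   F  F 
 * G   I  F 
 * H   J  K 
 * I   I  H 
 * J   L  F 
 * K   K  F 
 * L   L  K 
(> = start, * = accepting)

start=A accept=A,B,C,D,E,G,H,I,J,K,L A-x->A A-y->B B-x->C B-y->D C-x->E C-y->F D-x->G D-y->H E-x->E E-y->D F-x->F F-y->F G-x->I G-y->F H-x->J H-y->K I-x->I I-y->H J-x->L J-y->F K-x->K K-y->F L-x->L L-y->K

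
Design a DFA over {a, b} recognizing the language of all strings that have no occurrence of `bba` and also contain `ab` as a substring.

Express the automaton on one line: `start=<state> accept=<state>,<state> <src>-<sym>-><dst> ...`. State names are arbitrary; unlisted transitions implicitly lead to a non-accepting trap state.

Handle the two conditions separately and then intersect. One (4 states) tracks partial matches of the forbidden pattern `bba`; the other (3 states) tracks whether and how much of `ab` has been seen. Each combined state is a pair, one component from each; accept when both components accept.
With 9 states:
        a   b  
>  S0   S1  S2 
   S1   S1  S3 
   S2   S1  S4 
 * S3   S5  S6 
   S4   S7  S4 
 * S5   S5  S3 
 * S6   S8  S6 
   S7   S7  S8 
   S8   S8  S8 
(> = start, * = accepting)

start=S0 accept=S3,S5,S6 S0-a->S1 S0-b->S2 S1-a->S1 S1-b->S3 S2-a->S1 S2-b->S4 S3-a->S5 S3-b->S6 S4-a->S7 S4-b->S4 S5-a->S5 S5-b->S3 S6-a->S8 S6-b->S6 S7-a->S7 S7-b->S8 S8-a->S8 S8-b->S8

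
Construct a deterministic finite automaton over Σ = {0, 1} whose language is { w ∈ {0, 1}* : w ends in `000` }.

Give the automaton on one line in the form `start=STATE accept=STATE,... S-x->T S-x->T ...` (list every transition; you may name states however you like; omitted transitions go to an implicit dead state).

start=q0 accept=q3 q0-0->q1 q0-1->q0 q1-0->q2 q1-1->q0 q2-0->q3 q2-1->q0 q3-0->q3 q3-1->q0

Let each state record the length of the longest suffix of the input read so far that is also a prefix of `000`. q1 means the last symbol is `0`; q2 means the last 2 symbols are `00`; q3 means the last 3 symbols are `000`. Accept only at q3, where the string currently ends in `000`.
        0   1  
>  q0   q1  q0 
   q1   q2  q0 
   q2   q3  q0 
 * q3   q3  q0 
(> = start, * = accepting)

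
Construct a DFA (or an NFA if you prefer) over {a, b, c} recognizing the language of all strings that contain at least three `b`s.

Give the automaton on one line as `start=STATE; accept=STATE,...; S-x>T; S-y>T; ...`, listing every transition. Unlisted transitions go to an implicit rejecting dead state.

Count `b`s, saturating at 4: states s0 through s3 mean 0 through 3 `b`s seen; s4 means more than 3. Each `b` increments (capped at s4); other symbols loop. Accept from {s3, s4}.
        a   b   c  
>  s0   s0  s1  s0 
   s1   s1  s2  s1 
   s2   s2  s3  s2 
 * s3   s3  s4  s3 
 * s4   s4  s4  s4 
(> = start, * = accepting)

start=s0; accept=s3,s4; s0-a>s0; s0-b>s1; s0-c>s0; s1-a>s1; s1-b>s2; s1-c>s1; s2-a>s2; s2-b>s3; s2-c>s2; s3-a>s3; s3-b>s4; s3-c>s3; s4-a>s4; s4-b>s4; s4-c>s4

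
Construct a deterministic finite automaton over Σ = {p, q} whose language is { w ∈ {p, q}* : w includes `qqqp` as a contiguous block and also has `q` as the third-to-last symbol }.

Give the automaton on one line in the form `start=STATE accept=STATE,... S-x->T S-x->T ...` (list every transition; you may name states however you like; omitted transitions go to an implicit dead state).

Run two small machines in parallel and take their product. The first has 5 states tracking whether and how much of `qqqp` has been seen; the second has 15 states tracking the last 3 symbols read. A product state is a pair (one from each), accepting exactly when both do.
A 23-state machine:
          p    q  
>  s0     s1   s2 
   s1     s3   s4 
   s2     s5   s6 
   s3     s7   s8 
   s4     s9  s10 
   s5    s11  s12 
   s6    s13  s14 
   s7     s7   s8 
   s8     s9  s10 
   s9    s11  s12 
   s10   s13  s14 
   s11    s7   s8 
   s12    s9  s10 
   s13   s11  s12 
   s14   s15  s14 
 * s15   s16  s17 
 * s16   s18  s19 
 * s17   s20  s21 
   s18   s18  s19 
   s19   s20  s21 
   s20   s16  s17 
   s21   s15  s22 
 * s22   s15  s22 
(> = start, * = accepting)

start=s0 accept=s15,s16,s17,s22 s0-p->s1 s0-q->s2 s1-p->s3 s1-q->s4 s2-p->s5 s2-q->s6 s3-p->s7 s3-q->s8 s4-p->s9 s4-q->s10 s5-p->s11 s5-q->s12 s6-p->s13 s6-q->s14 s7-p->s7 s7-q->s8 s8-p->s9 s8-q->s10 s9-p->s11 s9-q->s12 s10-p->s13 s10-q->s14 s11-p->s7 s11-q->s8 s12-p->s9 s12-q->s10 s13-p->s11 s13-q->s12 s14-p->s15 s14-q->s14 s15-p->s16 s15-q->s17 s16-p->s18 s16-q->s19 s17-p->s20 s17-q->s21 s18-p->s18 s18-q->s19 s19-p->s20 s19-q->s21 s20-p->s16 s20-q->s17 s21-p->s15 s21-q->s22 s22-p->s15 s22-q->s22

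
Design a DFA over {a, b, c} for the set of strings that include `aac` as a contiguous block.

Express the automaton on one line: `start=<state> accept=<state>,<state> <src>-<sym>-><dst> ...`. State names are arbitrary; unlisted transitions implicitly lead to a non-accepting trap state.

Track how much of `aac` has been matched so far: state q0 is no progress, q3 is the absorbing accept state reached once `aac` has occurred. Intermediate states record partial matches; on a mismatch, fall back to the longest reusable overlap.
4 states suffice.
        a   b   c  
>  q0   q1  q0  q0 
   q1   q2  q0  q0 
   q2   q2  q0  q3 
 * q3   q3  q3  q3 
(> = start, * = accepting)

start=q0 accept=q3 q0-a->q1 q0-b->q0 q0-c->q0 q1-a->q2 q1-b->q0 q1-c->q0 q2-a->q2 q2-b->q0 q2-c->q3 q3-a->q3 q3-b->q3 q3-c->q3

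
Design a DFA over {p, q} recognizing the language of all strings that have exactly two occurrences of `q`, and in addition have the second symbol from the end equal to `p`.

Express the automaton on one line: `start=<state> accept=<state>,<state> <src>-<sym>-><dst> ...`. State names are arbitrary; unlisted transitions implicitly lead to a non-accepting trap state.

start=S0 accept=S4,S7 S0-p->S0 S0-q->S1 S1-p->S2 S1-q->S3 S2-p->S2 S2-q->S4 S3-p->S5 S3-q->S6 S4-p->S5 S4-q->S6 S5-p->S7 S5-q->S6 S6-p->S6 S6-q->S6 S7-p->S7 S7-q->S6

Run two small machines in parallel and take their product. The first has 4 states tracking the count of `q`s, saturating at 3; the second has 7 states tracking the last 2 symbols read. A product state is a pair (one from each), accepting exactly when both do. Minimizing collapses redundant product states.
        p   q  
>  S0   S0  S1 
   S1   S2  S3 
   S2   S2  S4 
   S3   S5  S6 
 * S4   S5  S6 
   S5   S7  S6 
   S6   S6  S6 
 * S7   S7  S6 
(> = start, * = accepting)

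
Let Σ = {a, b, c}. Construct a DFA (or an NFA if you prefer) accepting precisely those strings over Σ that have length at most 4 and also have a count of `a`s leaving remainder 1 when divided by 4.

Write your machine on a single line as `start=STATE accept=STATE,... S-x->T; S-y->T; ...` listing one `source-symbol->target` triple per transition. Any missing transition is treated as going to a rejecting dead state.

start=S0; accept=S1,S4,S6,S8; S0-a->S1; S0-b->S2; S0-c->S2; S1-a->S3; S1-b->S4; S1-c->S4; S2-a->S4; S2-b->S5; S2-c->S5; S3-a->S3; S3-b->S3; S3-c->S3; S4-a->S3; S4-b->S6; S4-c->S6; S5-a->S6; S5-b->S7; S5-c->S7; S6-a->S3; S6-b->S8; S6-c->S8; S7-a->S8; S7-b->S3; S7-c->S3; S8-a->S3; S8-b->S3; S8-c->S3

Run two small machines in parallel and take their product. The first has 6 states tracking the input length, saturating at 5; the second has 4 states tracking the count of `a`s modulo 4. A product state is a pair (one from each), accepting exactly when both do. After merging equivalent states the machine shrinks.
A 9-state machine:
        a   b   c  
>  S0   S1  S2  S2 
 * S1   S3  S4  S4 
   S2   S4  S5  S5 
   S3   S3  S3  S3 
 * S4   S3  S6  S6 
   S5   S6  S7  S7 
 * S6   S3  S8  S8 
   S7   S8  S3  S3 
 * S8   S3  S3  S3 
(> = start, * = accepting)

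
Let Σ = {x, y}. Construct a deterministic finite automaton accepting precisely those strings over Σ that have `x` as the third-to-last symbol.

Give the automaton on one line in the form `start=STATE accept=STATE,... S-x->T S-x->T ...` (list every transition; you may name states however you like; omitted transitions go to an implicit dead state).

A DFA must remember the last 3 symbols (since which symbol is third-to-last isn't known until the input ends). Use one state per possible window of the last ≤3 symbols; accept from those whose window starts with `x`.
With 15 states:
          x    y  
>  q0     q1   q2 
   q1     q3   q4 
   q2     q5   q6 
   q3     q7   q8 
   q4     q9  q10 
   q5    q11  q12 
   q6    q13  q14 
 * q7     q7   q8 
 * q8     q9  q10 
 * q9    q11  q12 
 * q10   q13  q14 
   q11    q7   q8 
   q12    q9  q10 
   q13   q11  q12 
   q14   q13  q14 
(> = start, * = accepting)

start=q0 accept=q7,q8,q9,q10 q0-x->q1 q0-y->q2 q1-x->q3 q1-y->q4 q2-x->q5 q2-y->q6 q3-x->q7 q3-y->q8 q4-x->q9 q4-y->q10 q5-x->q11 q5-y->q12 q6-x->q13 q6-y->q14 q7-x->q7 q7-y->q8 q8-x->q9 q8-y->q10 q9-x->q11 q9-y->q12 q10-x->q13 q10-y->q14 q11-x->q7 q11-y->q8 q12-x->q9 q12-y->q10 q13-x->q11 q13-y->q12 q14-x->q13 q14-y->q14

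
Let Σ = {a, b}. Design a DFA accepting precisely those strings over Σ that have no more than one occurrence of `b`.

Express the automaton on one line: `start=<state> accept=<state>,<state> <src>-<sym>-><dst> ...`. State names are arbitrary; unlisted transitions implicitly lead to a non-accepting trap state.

start=s0 accept=s0,s1 s0-a->s0 s0-b->s1 s1-a->s1 s1-b->s2 s2-a->s2 s2-b->s2

Count `b`s, saturating at 2: state s0 means no `b` yet, s1 means one `b` seen, s2 means more than one. Each `b` increments (capped at s2); other symbols loop. Accept from {s0, s1}.
3 states suffice.
        a   b  
>* s0   s0  s1 
 * s1   s1  s2 
   s2   s2  s2 
(> = start, * = accepting)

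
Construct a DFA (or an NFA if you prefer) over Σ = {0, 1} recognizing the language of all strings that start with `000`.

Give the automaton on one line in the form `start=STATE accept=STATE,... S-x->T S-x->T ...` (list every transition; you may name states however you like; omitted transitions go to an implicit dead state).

start=q0 accept=q3 q0-0->q1 q0-1->q4 q1-0->q2 q1-1->q4 q2-0->q3 q2-1->q4 q3-0->q3 q3-1->q3 q4-0->q4 q4-1->q4

Walk along `000` while the input agrees: from q0 take `0` to q1, and so on. Any deviation drops to the rejecting sink q4. Once q3 is reached the prefix is confirmed and every continuation is accepted.
        0   1  
>  q0   q1  q4 
   q1   q2  q4 
   q2   q3  q4 
 * q3   q3  q3 
   q4   q4  q4 
(> = start, * = accepting)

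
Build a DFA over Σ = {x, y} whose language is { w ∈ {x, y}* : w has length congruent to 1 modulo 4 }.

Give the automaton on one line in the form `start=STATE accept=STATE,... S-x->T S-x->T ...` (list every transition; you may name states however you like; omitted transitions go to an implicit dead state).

Count input length modulo 4: every symbol advances one step around the cycle s0 → s1 → s2 → s3 → s0. Accept at s1.
With 4 states:
        x   y  
>  s0   s1  s1 
 * s1   s2  s2 
   s2   s3  s3 
   s3   s0  s0 
(> = start, * = accepting)

start=s0 accept=s1 s0-x->s1 s0-y->s1 s1-x->s2 s1-y->s2 s2-x->s3 s2-y->s3 s3-x->s0 s3-y->s0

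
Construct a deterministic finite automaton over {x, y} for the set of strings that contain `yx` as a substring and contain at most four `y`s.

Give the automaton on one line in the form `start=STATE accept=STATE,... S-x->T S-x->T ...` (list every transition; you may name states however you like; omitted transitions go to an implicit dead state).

Handle the two conditions separately and then intersect. One (3 states) tracks whether and how much of `yx` has been seen; the other (6 states) tracks the count of `y`s, saturating at 5. Each combined state is a pair, one component from each; accept when both components accept. Minimizing collapses redundant product states.
        x   y  
>  q0   q0  q1 
   q1   q2  q3 
 * q2   q2  q4 
   q3   q4  q5 
 * q4   q4  q6 
   q5   q6  q7 
 * q6   q6  q8 
   q7   q8  q9 
 * q8   q8  q9 
   q9   q9  q9 
(> = start, * = accepting)

start=q0 accept=q2,q4,q6,q8 q0-x->q0 q0-y->q1 q1-x->q2 q1-y->q3 q2-x->q2 q2-y->q4 q3-x->q4 q3-y->q5 q4-x->q4 q4-y->q6 q5-x->q6 q5-y->q7 q6-x->q6 q6-y->q8 q7-x->q8 q7-y->q9 q8-x->q8 q8-y->q9 q9-x->q9 q9-y->q9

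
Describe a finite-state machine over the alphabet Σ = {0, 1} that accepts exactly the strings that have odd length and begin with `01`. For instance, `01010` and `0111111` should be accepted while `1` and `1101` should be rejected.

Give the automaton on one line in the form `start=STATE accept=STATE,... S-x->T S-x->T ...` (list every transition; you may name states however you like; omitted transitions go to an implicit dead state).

Build one automaton per condition and run them in lockstep. The first has 2 states tracking the input length modulo 2; the second has 4 states tracking whether the input so far still matches the prefix `01`. A product state is a pair (one from each), accepting exactly when both do.
6 states suffice.
        0   1  
>  q0   q1  q2 
   q1   q3  q4 
   q2   q3  q3 
   q3   q2  q2 
   q4   q5  q5 
 * q5   q4  q4 
(> = start, * = accepting)

start=q0 accept=q5 q0-0->q1 q0-1->q2 q1-0->q3 q1-1->q4 q2-0->q3 q2-1->q3 q3-0->q2 q3-1->q2 q4-0->q5 q4-1->q5 q5-0->q4 q5-1->q4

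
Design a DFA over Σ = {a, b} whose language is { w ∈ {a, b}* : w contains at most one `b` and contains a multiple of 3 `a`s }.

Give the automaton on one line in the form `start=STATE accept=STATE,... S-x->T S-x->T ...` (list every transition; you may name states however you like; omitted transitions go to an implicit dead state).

Run two small machines in parallel and take their product. One (3 states) tracks the count of `b`s, saturating at 2; the other (3 states) tracks the count of `a`s modulo 3. Each combined state is a pair, one component from each; accept when both components accept. Minimizing collapses redundant product states.
A 7-state machine:
        a   b  
>* s0   s1  s2 
   s1   s3  s4 
 * s2   s4  s5 
   s3   s0  s6 
   s4   s6  s5 
   s5   s5  s5 
   s6   s2  s5 
(> = start, * = accepting)

start=s0 accept=s0,s2 s0-a->s1 s0-b->s2 s1-a->s3 s1-b->s4 s2-a->s4 s2-b->s5 s3-a->s0 s3-b->s6 s4-a->s6 s4-b->s5 s5-a->s5 s5-b->s5 s6-a->s2 s6-b->s5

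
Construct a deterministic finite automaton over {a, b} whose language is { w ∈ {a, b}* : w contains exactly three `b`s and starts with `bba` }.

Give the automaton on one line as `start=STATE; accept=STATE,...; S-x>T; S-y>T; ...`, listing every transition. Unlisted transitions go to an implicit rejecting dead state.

Run two small machines in parallel and take their product. One (5 states) tracks the count of `b`s, saturating at 4; the other (5 states) tracks whether the input so far still matches the prefix `bba`. Each combined state is a pair, one component from each; accept when both components accept.
With 11 states:
          a    b  
>  q0     q1   q2 
   q1     q1   q3 
   q2     q3   q4 
   q3     q3   q5 
   q4     q6   q7 
   q5     q5   q7 
   q6     q6   q8 
   q7     q7   q9 
 * q8     q8  q10 
   q9     q9   q9 
   q10   q10  q10 
(> = start, * = accepting)

start=q0; accept=q8; q0-a>q1; q0-b>q2; q1-a>q1; q1-b>q3; q2-a>q3; q2-b>q4; q3-a>q3; q3-b>q5; q4-a>q6; q4-b>q7; q5-a>q5; q5-b>q7; q6-a>q6; q6-b>q8; q7-a>q7; q7-b>q9; q8-a>q8; q8-b>q10; q9-a>q9; q9-b>q9; q10-a>q10; q10-b>q10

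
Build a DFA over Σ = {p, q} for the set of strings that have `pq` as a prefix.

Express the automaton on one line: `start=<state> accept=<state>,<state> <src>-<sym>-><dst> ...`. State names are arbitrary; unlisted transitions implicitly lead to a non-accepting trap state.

Check the first 2 symbols one by one: S0 through S1 record how many have matched `pq` so far; any wrong symbol goes to the dead state S3. After all 2 match we enter the accepting sink S2.
With 4 states:
        p   q  
>  S0   S1  S3 
   S1   S3  S2 
 * S2   S2  S2 
   S3   S3  S3 
(> = start, * = accepting)

start=S0 accept=S2 S0-p->S1 S0-q->S3 S1-p->S3 S1-q->S2 S2-p->S2 S2-q->S2 S3-p->S3 S3-q->S3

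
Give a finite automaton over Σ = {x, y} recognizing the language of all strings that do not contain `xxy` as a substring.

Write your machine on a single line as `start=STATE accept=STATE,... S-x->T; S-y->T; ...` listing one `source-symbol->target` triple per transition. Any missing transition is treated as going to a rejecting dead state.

start=q0; accept=q0,q1,q2; q0-x->q1; q0-y->q0; q1-x->q2; q1-y->q0; q2-x->q2; q2-y->q3; q3-x->q3; q3-y->q3

Track partial matches of the forbidden pattern `xxy`. State q3 is a dead state reached once `xxy` has occurred; every other state accepts. q0 means no part of `xxy` is currently matched.
        x   y  
>* q0   q1  q0 
 * q1   q2  q0 
 * q2   q2  q3 
   q3   q3  q3 
(> = start, * = accepting)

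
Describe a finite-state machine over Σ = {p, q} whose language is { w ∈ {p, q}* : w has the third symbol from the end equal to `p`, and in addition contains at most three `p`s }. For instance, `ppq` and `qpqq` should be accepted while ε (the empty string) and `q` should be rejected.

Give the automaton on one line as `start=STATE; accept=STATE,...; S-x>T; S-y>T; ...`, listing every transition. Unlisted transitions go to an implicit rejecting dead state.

Build one automaton per condition and run them in lockstep. The first has 15 states tracking the last 3 symbols read; the second has 5 states tracking the count of `p`s, saturating at 4. A product state is a pair (one from each), accepting exactly when both do. After merging equivalent states the machine shrinks.
A 20-state machine:
          p    q  
>  S0     S1   S0 
   S1     S2   S3 
   S2     S4   S5 
   S3     S6   S7 
 * S4     S8   S9 
 * S5    S10  S11 
 * S6    S12  S13 
 * S7    S14  S15 
   S8     S8   S8 
 * S9     S8  S16 
 * S10    S8  S17 
 * S11   S18  S19 
   S12    S8   S9 
   S13   S10  S11 
   S14   S12  S13 
   S15   S14  S15 
 * S16    S8   S8 
   S17    S8  S16 
   S18    S8  S17 
   S19   S18  S19 
(> = start, * = accepting)

start=S0; accept=S4,S5,S6,S7,S9,S10,S11,S16; S0-p>S1; S0-q>S0; S1-p>S2; S1-q>S3; S2-p>S4; S2-q>S5; S3-p>S6; S3-q>S7; S4-p>S8; S4-q>S9; S5-p>S10; S5-q>S11; S6-p>S12; S6-q>S13; S7-p>S14; S7-q>S15; S8-p>S8; S8-q>S8; S9-p>S8; S9-q>S16; S10-p>S8; S10-q>S17; S11-p>S18; S11-q>S19; S12-p>S8; S12-q>S9; S13-p>S10; S13-q>S11; S14-p>S12; S14-q>S13; S15-p>S14; S15-q>S15; S16-p>S8; S16-q>S8; S17-p>S8; S17-q>S16; S18-p>S8; S18-q>S17; S19-p>S18; S19-q>S19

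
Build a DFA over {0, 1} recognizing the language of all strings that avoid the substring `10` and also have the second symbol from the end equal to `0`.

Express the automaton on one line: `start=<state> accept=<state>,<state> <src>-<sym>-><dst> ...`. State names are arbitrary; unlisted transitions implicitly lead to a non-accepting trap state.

Handle the two conditions separately and then intersect. The first has 3 states tracking partial matches of the forbidden pattern `10`; the second has 7 states tracking the last 2 symbols read. A product state is a pair (one from each), accepting exactly when both do. Minimizing collapses redundant product states.
        0   1  
>  q0   q1  q2 
   q1   q3  q4 
   q2   q2  q2 
 * q3   q3  q4 
 * q4   q2  q2 
(> = start, * = accepting)

start=q0 accept=q3,q4 q0-0->q1 q0-1->q2 q1-0->q3 q1-1->q4 q2-0->q2 q2-1->q2 q3-0->q3 q3-1->q4 q4-0->q2 q4-1->q2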